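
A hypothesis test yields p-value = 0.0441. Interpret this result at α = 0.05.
Since p = 0.0441 < α = 0.05, reject H₀.
There is sufficient evidence to reject the null hypothesis; the result is statistically significant at the 0.05 level.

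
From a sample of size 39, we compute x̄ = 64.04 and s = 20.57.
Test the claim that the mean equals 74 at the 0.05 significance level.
One-sample t-test:
H₀: μ = 74
H₁: μ ≠ 74
df = n - 1 = 38
t = (x̄ - μ₀) / (s/√n) = (64.04 - 74) / (20.57/√39) = -3.024
p-value = 0.0045

Since p-value < α = 0.05, we reject H₀.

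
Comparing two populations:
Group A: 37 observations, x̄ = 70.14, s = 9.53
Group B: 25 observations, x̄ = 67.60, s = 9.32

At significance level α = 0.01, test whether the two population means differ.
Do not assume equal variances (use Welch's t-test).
Welch's two-sample t-test:
H₀: μ₁ = μ₂
H₁: μ₁ ≠ μ₂
s₁²/n₁ = 9.53²/37 = 2.4546,  s₂²/n₂ = 9.32²/25 = 3.4745
SE = √(s₁²/n₁ + s₂²/n₂) = √(2.4546 + 3.4745) = 2.4350
df (Welch-Satterthwaite) = (s₁²/n₁ + s₂²/n₂)² / [(s₁²/n₁)²/(n₁-1) + (s₂²/n₂)²/(n₂-1)] ≈ 52.44
t = (x̄₁ - x̄₂) / SE = (70.14 - 67.60) / 2.4350 = 2.54 / 2.4350 = 1.043
p-value = 0.3017

Since p-value > α = 0.01, we fail to reject H₀.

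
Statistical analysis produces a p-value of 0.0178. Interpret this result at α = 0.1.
Since p = 0.0178 < α = 0.1, reject H₀.
There is sufficient evidence to reject the null hypothesis; the result is statistically significant at the 0.1 level.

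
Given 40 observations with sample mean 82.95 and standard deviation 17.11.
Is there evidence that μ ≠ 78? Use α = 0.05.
One-sample t-test:
H₀: μ = 78
H₁: μ ≠ 78
df = n - 1 = 39
t = (x̄ - μ₀) / (s/√n) = (82.95 - 78) / (17.11/√40) = 1.830
p-value = 0.0749

Since p-value > α = 0.05, we fail to reject H₀.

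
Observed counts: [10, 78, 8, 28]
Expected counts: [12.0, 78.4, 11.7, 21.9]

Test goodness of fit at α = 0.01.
Chi-square goodness of fit test:
H₀: observed counts match expected distribution
H₁: observed counts differ from expected distribution
df = k - 1 = 3
χ² = Σ(O - E)²/E
   = (10 - 12.0)²/12.0 + (78 - 78.4)²/78.4 + (8 - 11.7)²/11.7 + (28 - 21.9)²/21.9
   = 0.333 + 0.002 + 1.170 + 1.699
   = 3.20
p-value = 0.3612

Since p-value > α = 0.01, we fail to reject H₀.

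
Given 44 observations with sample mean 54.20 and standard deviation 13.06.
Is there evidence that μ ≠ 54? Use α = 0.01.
One-sample t-test:
H₀: μ = 54
H₁: μ ≠ 54
df = n - 1 = 43
t = (x̄ - μ₀) / (s/√n) = (54.20 - 54) / (13.06/√44) = 0.102
p-value = 0.9196

Since p-value > α = 0.01, we fail to reject H₀.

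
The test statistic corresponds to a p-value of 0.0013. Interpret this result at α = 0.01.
Since p = 0.0013 < α = 0.01, reject H₀.
There is sufficient evidence to reject the null hypothesis; the result is statistically significant at the 0.01 level.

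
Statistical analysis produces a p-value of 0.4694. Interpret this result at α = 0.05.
Since p = 0.4694 > α = 0.05, fail to reject H₀.
There is insufficient evidence to reject the null hypothesis; the result is not statistically significant at the 0.05 level.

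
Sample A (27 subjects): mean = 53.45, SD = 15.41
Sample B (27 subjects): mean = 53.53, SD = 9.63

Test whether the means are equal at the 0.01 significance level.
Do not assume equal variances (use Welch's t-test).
Welch's two-sample t-test:
H₀: μ₁ = μ₂
H₁: μ₁ ≠ μ₂
s₁²/n₁ = 15.41²/27 = 8.7951,  s₂²/n₂ = 9.63²/27 = 3.4347
SE = √(s₁²/n₁ + s₂²/n₂) = √(8.7951 + 3.4347) = 3.4971
df (Welch-Satterthwaite) = (s₁²/n₁ + s₂²/n₂)² / [(s₁²/n₁)²/(n₁-1) + (s₂²/n₂)²/(n₂-1)] ≈ 43.62
t = (x̄₁ - x̄₂) / SE = (53.45 - 53.53) / 3.4971 = -0.08 / 3.4971 = -0.023
p-value = 0.9819

Since p-value > α = 0.01, we fail to reject H₀.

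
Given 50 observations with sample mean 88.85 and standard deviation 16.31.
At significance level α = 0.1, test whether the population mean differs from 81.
One-sample t-test:
H₀: μ = 81
H₁: μ ≠ 81
df = n - 1 = 49
t = (x̄ - μ₀) / (s/√n) = (88.85 - 81) / (16.31/√50) = 3.403
p-value = 0.0013

Since p-value < α = 0.1, we reject H₀.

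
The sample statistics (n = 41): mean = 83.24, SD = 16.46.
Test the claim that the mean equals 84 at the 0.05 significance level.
One-sample t-test:
H₀: μ = 84
H₁: μ ≠ 84
df = n - 1 = 40
t = (x̄ - μ₀) / (s/√n) = (83.24 - 84) / (16.46/√41) = -0.296
p-value = 0.7690

Since p-value > α = 0.05, we fail to reject H₀.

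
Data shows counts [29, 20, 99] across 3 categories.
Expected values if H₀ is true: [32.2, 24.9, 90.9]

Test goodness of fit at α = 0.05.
Chi-square goodness of fit test:
H₀: observed counts match expected distribution
H₁: observed counts differ from expected distribution
df = k - 1 = 2
χ² = Σ(O - E)²/E
   = (29 - 32.2)²/32.2 + (20 - 24.9)²/24.9 + (99 - 90.9)²/90.9
   = 0.318 + 0.964 + 0.722
   = 2.00
p-value = 0.3671

Since p-value > α = 0.05, we fail to reject H₀.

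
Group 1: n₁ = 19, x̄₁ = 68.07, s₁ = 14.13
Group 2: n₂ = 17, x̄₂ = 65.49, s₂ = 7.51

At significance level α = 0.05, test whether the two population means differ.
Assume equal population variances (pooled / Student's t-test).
Student's two-sample t-test (equal variances):
H₀: μ₁ = μ₂
H₁: μ₁ ≠ μ₂
df = n₁ + n₂ - 2 = 34
Pooled variance s_p² = [(n₁-1)s₁² + (n₂-1)s₂²] / (n₁ + n₂ - 2) = [(18)(14.13²) + (16)(7.51²)] / 34 = 132.2419
SE = √(s_p²(1/n₁ + 1/n₂)) = √(132.2419 × (1/19 + 1/17)) = 3.8391
t = (x̄₁ - x̄₂) / SE = (68.07 - 65.49) / 3.8391 = 2.58 / 3.8391 = 0.672
p-value = 0.5061

Since p-value > α = 0.05, we fail to reject H₀.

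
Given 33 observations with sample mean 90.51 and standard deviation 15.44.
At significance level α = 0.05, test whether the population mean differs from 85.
One-sample t-test:
H₀: μ = 85
H₁: μ ≠ 85
df = n - 1 = 32
t = (x̄ - μ₀) / (s/√n) = (90.51 - 85) / (15.44/√33) = 2.050
p-value = 0.0486

Since p-value < α = 0.05, we reject H₀.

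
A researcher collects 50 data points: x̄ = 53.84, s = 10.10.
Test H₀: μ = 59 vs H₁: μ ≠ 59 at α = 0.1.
One-sample t-test:
H₀: μ = 59
H₁: μ ≠ 59
df = n - 1 = 49
t = (x̄ - μ₀) / (s/√n) = (53.84 - 59) / (10.10/√50) = -3.613
p-value = 0.0007

Since p-value < α = 0.1, we reject H₀.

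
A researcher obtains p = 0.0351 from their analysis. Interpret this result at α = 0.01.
Since p = 0.0351 > α = 0.01, fail to reject H₀.
There is insufficient evidence to reject the null hypothesis; the result is not statistically significant at the 0.01 level.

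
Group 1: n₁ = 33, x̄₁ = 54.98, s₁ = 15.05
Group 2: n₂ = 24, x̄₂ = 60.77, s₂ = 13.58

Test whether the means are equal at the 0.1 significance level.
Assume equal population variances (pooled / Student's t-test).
Student's two-sample t-test (equal variances):
H₀: μ₁ = μ₂
H₁: μ₁ ≠ μ₂
df = n₁ + n₂ - 2 = 55
Pooled variance s_p² = [(n₁-1)s₁² + (n₂-1)s₂²] / (n₁ + n₂ - 2) = [(32)(15.05²) + (23)(13.58²)] / 55 = 208.9029
SE = √(s_p²(1/n₁ + 1/n₂)) = √(208.9029 × (1/33 + 1/24)) = 3.8775
t = (x̄₁ - x̄₂) / SE = (54.98 - 60.77) / 3.8775 = -5.79 / 3.8775 = -1.493
p-value = 0.1411

Since p-value > α = 0.1, we fail to reject H₀.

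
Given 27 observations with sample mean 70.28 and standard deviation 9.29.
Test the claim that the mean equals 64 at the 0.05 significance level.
One-sample t-test:
H₀: μ = 64
H₁: μ ≠ 64
df = n - 1 = 26
t = (x̄ - μ₀) / (s/√n) = (70.28 - 64) / (9.29/√27) = 3.513
p-value = 0.0016

Since p-value < α = 0.05, we reject H₀.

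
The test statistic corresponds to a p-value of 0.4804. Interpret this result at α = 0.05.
Since p = 0.4804 > α = 0.05, fail to reject H₀.
There is insufficient evidence to reject the null hypothesis; the result is not statistically significant at the 0.05 level.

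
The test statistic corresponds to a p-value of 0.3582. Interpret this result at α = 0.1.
Since p = 0.3582 > α = 0.1, fail to reject H₀.
There is insufficient evidence to reject the null hypothesis; the result is not statistically significant at the 0.1 level.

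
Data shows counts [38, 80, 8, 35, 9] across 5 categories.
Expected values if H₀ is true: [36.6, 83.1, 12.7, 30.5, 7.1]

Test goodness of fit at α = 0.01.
Chi-square goodness of fit test:
H₀: observed counts match expected distribution
H₁: observed counts differ from expected distribution
df = k - 1 = 4
χ² = Σ(O - E)²/E
   = (38 - 36.6)²/36.6 + (80 - 83.1)²/83.1 + (8 - 12.7)²/12.7 + (35 - 30.5)²/30.5 + (9 - 7.1)²/7.1
   = 0.054 + 0.116 + 1.739 + 0.664 + 0.508
   = 3.08
p-value = 0.5444

Since p-value > α = 0.01, we fail to reject H₀.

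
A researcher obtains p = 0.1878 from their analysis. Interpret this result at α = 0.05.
Since p = 0.1878 > α = 0.05, fail to reject H₀.
There is insufficient evidence to reject the null hypothesis; the result is not statistically significant at the 0.05 level.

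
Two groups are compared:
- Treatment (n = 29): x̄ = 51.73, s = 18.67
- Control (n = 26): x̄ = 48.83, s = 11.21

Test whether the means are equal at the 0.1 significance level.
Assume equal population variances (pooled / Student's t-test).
Student's two-sample t-test (equal variances):
H₀: μ₁ = μ₂
H₁: μ₁ ≠ μ₂
df = n₁ + n₂ - 2 = 53
Pooled variance s_p² = [(n₁-1)s₁² + (n₂-1)s₂²] / (n₁ + n₂ - 2) = [(28)(18.67²) + (25)(11.21²)] / 53 = 243.4251
SE = √(s_p²(1/n₁ + 1/n₂)) = √(243.4251 × (1/29 + 1/26)) = 4.2138
t = (x̄₁ - x̄₂) / SE = (51.73 - 48.83) / 4.2138 = 2.90 / 4.2138 = 0.688
p-value = 0.4943

Since p-value > α = 0.1, we fail to reject H₀.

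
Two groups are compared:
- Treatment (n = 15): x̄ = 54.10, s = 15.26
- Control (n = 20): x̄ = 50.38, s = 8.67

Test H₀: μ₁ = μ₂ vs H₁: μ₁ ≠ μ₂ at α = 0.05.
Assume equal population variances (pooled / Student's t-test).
Student's two-sample t-test (equal variances):
H₀: μ₁ = μ₂
H₁: μ₁ ≠ μ₂
df = n₁ + n₂ - 2 = 33
Pooled variance s_p² = [(n₁-1)s₁² + (n₂-1)s₂²] / (n₁ + n₂ - 2) = [(14)(15.26²) + (19)(8.67²)] / 33 = 142.0714
SE = √(s_p²(1/n₁ + 1/n₂)) = √(142.0714 × (1/15 + 1/20)) = 4.0712
t = (x̄₁ - x̄₂) / SE = (54.10 - 50.38) / 4.0712 = 3.72 / 4.0712 = 0.914
p-value = 0.3675

Since p-value > α = 0.05, we fail to reject H₀.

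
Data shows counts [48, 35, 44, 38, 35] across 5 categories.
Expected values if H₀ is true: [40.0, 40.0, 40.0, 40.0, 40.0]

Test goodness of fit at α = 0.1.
Chi-square goodness of fit test:
H₀: observed counts match expected distribution
H₁: observed counts differ from expected distribution
df = k - 1 = 4
χ² = Σ(O - E)²/E
   = (48 - 40.0)²/40.0 + (35 - 40.0)²/40.0 + (44 - 40.0)²/40.0 + (38 - 40.0)²/40.0 + (35 - 40.0)²/40.0
   = 1.600 + 0.625 + 0.400 + 0.100 + 0.625
   = 3.35
p-value = 0.5010

Since p-value > α = 0.1, we fail to reject H₀.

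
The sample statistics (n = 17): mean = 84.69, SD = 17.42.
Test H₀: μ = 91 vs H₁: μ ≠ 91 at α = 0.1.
One-sample t-test:
H₀: μ = 91
H₁: μ ≠ 91
df = n - 1 = 16
t = (x̄ - μ₀) / (s/√n) = (84.69 - 91) / (17.42/√17) = -1.494
p-value = 0.1548

Since p-value > α = 0.1, we fail to reject H₀.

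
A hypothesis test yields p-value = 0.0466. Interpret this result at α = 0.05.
Since p = 0.0466 < α = 0.05, reject H₀.
There is sufficient evidence to reject the null hypothesis; the result is statistically significant at the 0.05 level.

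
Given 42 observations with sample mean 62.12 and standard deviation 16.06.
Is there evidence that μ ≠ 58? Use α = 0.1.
One-sample t-test:
H₀: μ = 58
H₁: μ ≠ 58
df = n - 1 = 41
t = (x̄ - μ₀) / (s/√n) = (62.12 - 58) / (16.06/√42) = 1.663
p-value = 0.1040

Since p-value > α = 0.1, we fail to reject H₀.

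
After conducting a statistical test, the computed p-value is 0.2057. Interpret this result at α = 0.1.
Since p = 0.2057 > α = 0.1, fail to reject H₀.
There is insufficient evidence to reject the null hypothesis; the result is not statistically significant at the 0.1 level.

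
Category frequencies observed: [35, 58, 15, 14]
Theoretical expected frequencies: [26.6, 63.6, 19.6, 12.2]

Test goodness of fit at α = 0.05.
Chi-square goodness of fit test:
H₀: observed counts match expected distribution
H₁: observed counts differ from expected distribution
df = k - 1 = 3
χ² = Σ(O - E)²/E
   = (35 - 26.6)²/26.6 + (58 - 63.6)²/63.6 + (15 - 19.6)²/19.6 + (14 - 12.2)²/12.2
   = 2.653 + 0.493 + 1.080 + 0.266
   = 4.49
p-value = 0.2131

Since p-value > α = 0.05, we fail to reject H₀.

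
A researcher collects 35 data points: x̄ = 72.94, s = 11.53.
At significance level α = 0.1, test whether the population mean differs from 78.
One-sample t-test:
H₀: μ = 78
H₁: μ ≠ 78
df = n - 1 = 34
t = (x̄ - μ₀) / (s/√n) = (72.94 - 78) / (11.53/√35) = -2.596
p-value = 0.0138

Since p-value < α = 0.1, we reject H₀.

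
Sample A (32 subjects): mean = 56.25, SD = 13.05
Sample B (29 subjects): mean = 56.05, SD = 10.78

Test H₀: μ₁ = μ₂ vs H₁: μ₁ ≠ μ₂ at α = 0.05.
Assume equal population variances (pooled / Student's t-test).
Student's two-sample t-test (equal variances):
H₀: μ₁ = μ₂
H₁: μ₁ ≠ μ₂
df = n₁ + n₂ - 2 = 59
Pooled variance s_p² = [(n₁-1)s₁² + (n₂-1)s₂²] / (n₁ + n₂ - 2) = [(31)(13.05²) + (28)(10.78²)] / 59 = 144.6307
SE = √(s_p²(1/n₁ + 1/n₂)) = √(144.6307 × (1/32 + 1/29)) = 3.0833
t = (x̄₁ - x̄₂) / SE = (56.25 - 56.05) / 3.0833 = 0.20 / 3.0833 = 0.065
p-value = 0.9485

Since p-value > α = 0.05, we fail to reject H₀.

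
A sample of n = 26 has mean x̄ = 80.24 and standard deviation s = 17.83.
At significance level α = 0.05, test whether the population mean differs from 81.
One-sample t-test:
H₀: μ = 81
H₁: μ ≠ 81
df = n - 1 = 25
t = (x̄ - μ₀) / (s/√n) = (80.24 - 81) / (17.83/√26) = -0.217
p-value = 0.8297

Since p-value > α = 0.05, we fail to reject H₀.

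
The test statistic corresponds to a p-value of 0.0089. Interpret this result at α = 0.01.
Since p = 0.0089 < α = 0.01, reject H₀.
There is sufficient evidence to reject the null hypothesis; the result is statistically significant at the 0.01 level.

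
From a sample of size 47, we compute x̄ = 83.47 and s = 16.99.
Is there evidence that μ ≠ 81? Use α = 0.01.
One-sample t-test:
H₀: μ = 81
H₁: μ ≠ 81
df = n - 1 = 46
t = (x̄ - μ₀) / (s/√n) = (83.47 - 81) / (16.99/√47) = 0.997
p-value = 0.3241

Since p-value > α = 0.01, we fail to reject H₀.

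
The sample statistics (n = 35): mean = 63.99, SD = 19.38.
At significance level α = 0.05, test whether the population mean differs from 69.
One-sample t-test:
H₀: μ = 69
H₁: μ ≠ 69
df = n - 1 = 34
t = (x̄ - μ₀) / (s/√n) = (63.99 - 69) / (19.38/√35) = -1.529
p-value = 0.1354

Since p-value > α = 0.05, we fail to reject H₀.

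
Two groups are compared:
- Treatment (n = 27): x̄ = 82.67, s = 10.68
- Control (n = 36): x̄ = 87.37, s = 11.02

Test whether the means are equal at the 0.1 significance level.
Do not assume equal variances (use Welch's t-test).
Welch's two-sample t-test:
H₀: μ₁ = μ₂
H₁: μ₁ ≠ μ₂
s₁²/n₁ = 10.68²/27 = 4.2245,  s₂²/n₂ = 11.02²/36 = 3.3733
SE = √(s₁²/n₁ + s₂²/n₂) = √(4.2245 + 3.3733) = 2.7564
df (Welch-Satterthwaite) = (s₁²/n₁ + s₂²/n₂)² / [(s₁²/n₁)²/(n₁-1) + (s₂²/n₂)²/(n₂-1)] ≈ 57.07
t = (x̄₁ - x̄₂) / SE = (82.67 - 87.37) / 2.7564 = -4.70 / 2.7564 = -1.705
p-value = 0.0936

Since p-value < α = 0.1, we reject H₀.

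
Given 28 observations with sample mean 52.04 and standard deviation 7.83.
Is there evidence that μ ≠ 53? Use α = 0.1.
One-sample t-test:
H₀: μ = 53
H₁: μ ≠ 53
df = n - 1 = 27
t = (x̄ - μ₀) / (s/√n) = (52.04 - 53) / (7.83/√28) = -0.649
p-value = 0.5220

Since p-value > α = 0.1, we fail to reject H₀.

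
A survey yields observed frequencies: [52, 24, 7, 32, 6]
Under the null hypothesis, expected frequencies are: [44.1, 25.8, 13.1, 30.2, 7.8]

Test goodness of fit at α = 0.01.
Chi-square goodness of fit test:
H₀: observed counts match expected distribution
H₁: observed counts differ from expected distribution
df = k - 1 = 4
χ² = Σ(O - E)²/E
   = (52 - 44.1)²/44.1 + (24 - 25.8)²/25.8 + (7 - 13.1)²/13.1 + (32 - 30.2)²/30.2 + (6 - 7.8)²/7.8
   = 1.415 + 0.126 + 2.840 + 0.107 + 0.415
   = 4.90
p-value = 0.2973

Since p-value > α = 0.01, we fail to reject H₀.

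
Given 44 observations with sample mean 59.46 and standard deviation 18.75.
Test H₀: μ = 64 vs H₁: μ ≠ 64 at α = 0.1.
One-sample t-test:
H₀: μ = 64
H₁: μ ≠ 64
df = n - 1 = 43
t = (x̄ - μ₀) / (s/√n) = (59.46 - 64) / (18.75/√44) = -1.606
p-value = 0.1156

Since p-value > α = 0.1, we fail to reject H₀.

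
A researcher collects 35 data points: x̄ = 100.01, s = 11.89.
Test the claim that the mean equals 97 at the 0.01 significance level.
One-sample t-test:
H₀: μ = 97
H₁: μ ≠ 97
df = n - 1 = 34
t = (x̄ - μ₀) / (s/√n) = (100.01 - 97) / (11.89/√35) = 1.498
p-value = 0.1434

Since p-value > α = 0.01, we fail to reject H₀.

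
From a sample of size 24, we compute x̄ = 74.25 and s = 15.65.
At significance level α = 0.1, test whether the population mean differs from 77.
One-sample t-test:
H₀: μ = 77
H₁: μ ≠ 77
df = n - 1 = 23
t = (x̄ - μ₀) / (s/√n) = (74.25 - 77) / (15.65/√24) = -0.861
p-value = 0.3982

Since p-value > α = 0.1, we fail to reject H₀.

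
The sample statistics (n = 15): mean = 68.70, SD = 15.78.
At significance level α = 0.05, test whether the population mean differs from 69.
One-sample t-test:
H₀: μ = 69
H₁: μ ≠ 69
df = n - 1 = 14
t = (x̄ - μ₀) / (s/√n) = (68.70 - 69) / (15.78/√15) = -0.074
p-value = 0.9423

Since p-value > α = 0.05, we fail to reject H₀.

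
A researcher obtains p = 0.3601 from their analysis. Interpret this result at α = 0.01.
Since p = 0.3601 > α = 0.01, fail to reject H₀.
There is insufficient evidence to reject the null hypothesis; the result is not statistically significant at the 0.01 level.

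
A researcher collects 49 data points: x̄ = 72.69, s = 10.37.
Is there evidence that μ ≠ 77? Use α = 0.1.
One-sample t-test:
H₀: μ = 77
H₁: μ ≠ 77
df = n - 1 = 48
t = (x̄ - μ₀) / (s/√n) = (72.69 - 77) / (10.37/√49) = -2.909
p-value = 0.0055

Since p-value < α = 0.1, we reject H₀.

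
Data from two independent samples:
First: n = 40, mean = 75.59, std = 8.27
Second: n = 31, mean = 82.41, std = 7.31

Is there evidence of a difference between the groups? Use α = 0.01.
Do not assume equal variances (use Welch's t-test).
Welch's two-sample t-test:
H₀: μ₁ = μ₂
H₁: μ₁ ≠ μ₂
s₁²/n₁ = 8.27²/40 = 1.7098,  s₂²/n₂ = 7.31²/31 = 1.7237
SE = √(s₁²/n₁ + s₂²/n₂) = √(1.7098 + 1.7237) = 1.8530
df (Welch-Satterthwaite) = (s₁²/n₁ + s₂²/n₂)² / [(s₁²/n₁)²/(n₁-1) + (s₂²/n₂)²/(n₂-1)] ≈ 67.75
t = (x̄₁ - x̄₂) / SE = (75.59 - 82.41) / 1.8530 = -6.82 / 1.8530 = -3.681
p-value = 0.0005

Since p-value < α = 0.01, we reject H₀.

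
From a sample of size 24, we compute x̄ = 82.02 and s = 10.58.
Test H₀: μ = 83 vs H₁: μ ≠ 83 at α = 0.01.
One-sample t-test:
H₀: μ = 83
H₁: μ ≠ 83
df = n - 1 = 23
t = (x̄ - μ₀) / (s/√n) = (82.02 - 83) / (10.58/√24) = -0.454
p-value = 0.6542

Since p-value > α = 0.01, we fail to reject H₀.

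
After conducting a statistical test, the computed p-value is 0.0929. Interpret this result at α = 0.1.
Since p = 0.0929 < α = 0.1, reject H₀.
There is sufficient evidence to reject the null hypothesis; the result is statistically significant at the 0.1 level.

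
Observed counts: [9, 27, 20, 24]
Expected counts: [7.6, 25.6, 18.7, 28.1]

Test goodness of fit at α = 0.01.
Chi-square goodness of fit test:
H₀: observed counts match expected distribution
H₁: observed counts differ from expected distribution
df = k - 1 = 3
χ² = Σ(O - E)²/E
   = (9 - 7.6)²/7.6 + (27 - 25.6)²/25.6 + (20 - 18.7)²/18.7 + (24 - 28.1)²/28.1
   = 0.258 + 0.077 + 0.090 + 0.598
   = 1.02
p-value = 0.7957

Since p-value > α = 0.01, we fail to reject H₀.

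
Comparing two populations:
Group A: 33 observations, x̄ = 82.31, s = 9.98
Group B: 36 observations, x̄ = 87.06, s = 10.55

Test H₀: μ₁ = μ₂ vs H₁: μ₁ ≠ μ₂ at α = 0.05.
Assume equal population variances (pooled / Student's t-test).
Student's two-sample t-test (equal variances):
H₀: μ₁ = μ₂
H₁: μ₁ ≠ μ₂
df = n₁ + n₂ - 2 = 67
Pooled variance s_p² = [(n₁-1)s₁² + (n₂-1)s₂²] / (n₁ + n₂ - 2) = [(32)(9.98²) + (35)(10.55²)] / 67 = 105.7134
SE = √(s_p²(1/n₁ + 1/n₂)) = √(105.7134 × (1/33 + 1/36)) = 2.4779
t = (x̄₁ - x̄₂) / SE = (82.31 - 87.06) / 2.4779 = -4.75 / 2.4779 = -1.917
p-value = 0.0595

Since p-value > α = 0.05, we fail to reject H₀.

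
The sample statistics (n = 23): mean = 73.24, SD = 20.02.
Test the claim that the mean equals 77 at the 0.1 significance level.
One-sample t-test:
H₀: μ = 77
H₁: μ ≠ 77
df = n - 1 = 22
t = (x̄ - μ₀) / (s/√n) = (73.24 - 77) / (20.02/√23) = -0.901
p-value = 0.3775

Since p-value > α = 0.1, we fail to reject H₀.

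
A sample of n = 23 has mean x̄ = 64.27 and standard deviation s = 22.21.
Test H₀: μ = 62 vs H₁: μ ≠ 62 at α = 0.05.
One-sample t-test:
H₀: μ = 62
H₁: μ ≠ 62
df = n - 1 = 22
t = (x̄ - μ₀) / (s/√n) = (64.27 - 62) / (22.21/√23) = 0.490
p-value = 0.6289

Since p-value > α = 0.05, we fail to reject H₀.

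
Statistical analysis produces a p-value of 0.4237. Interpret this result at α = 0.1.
Since p = 0.4237 > α = 0.1, fail to reject H₀.
There is insufficient evidence to reject the null hypothesis; the result is not statistically significant at the 0.1 level.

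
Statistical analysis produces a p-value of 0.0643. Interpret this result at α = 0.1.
Since p = 0.0643 < α = 0.1, reject H₀.
There is sufficient evidence to reject the null hypothesis; the result is statistically significant at the 0.1 level.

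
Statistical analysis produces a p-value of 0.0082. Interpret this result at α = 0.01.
Since p = 0.0082 < α = 0.01, reject H₀.
There is sufficient evidence to reject the null hypothesis; the result is statistically significant at the 0.01 level.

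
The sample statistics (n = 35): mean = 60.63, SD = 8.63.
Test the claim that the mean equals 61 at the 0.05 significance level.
One-sample t-test:
H₀: μ = 61
H₁: μ ≠ 61
df = n - 1 = 34
t = (x̄ - μ₀) / (s/√n) = (60.63 - 61) / (8.63/√35) = -0.254
p-value = 0.8013

Since p-value > α = 0.05, we fail to reject H₀.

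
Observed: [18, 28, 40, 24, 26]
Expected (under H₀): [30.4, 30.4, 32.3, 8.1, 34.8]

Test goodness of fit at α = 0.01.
Chi-square goodness of fit test:
H₀: observed counts match expected distribution
H₁: observed counts differ from expected distribution
df = k - 1 = 4
χ² = Σ(O - E)²/E
   = (18 - 30.4)²/30.4 + (28 - 30.4)²/30.4 + (40 - 32.3)²/32.3 + (24 - 8.1)²/8.1 + (26 - 34.8)²/34.8
   = 5.058 + 0.189 + 1.836 + 31.211 + 2.225
   = 40.52
p-value < 0.0001

Since p-value < α = 0.01, we reject H₀.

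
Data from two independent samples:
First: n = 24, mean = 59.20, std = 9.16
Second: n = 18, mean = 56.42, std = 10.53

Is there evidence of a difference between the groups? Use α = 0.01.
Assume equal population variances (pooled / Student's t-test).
Student's two-sample t-test (equal variances):
H₀: μ₁ = μ₂
H₁: μ₁ ≠ μ₂
df = n₁ + n₂ - 2 = 40
Pooled variance s_p² = [(n₁-1)s₁² + (n₂-1)s₂²] / (n₁ + n₂ - 2) = [(23)(9.16²) + (17)(10.53²)] / 40 = 95.3701
SE = √(s_p²(1/n₁ + 1/n₂)) = √(95.3701 × (1/24 + 1/18)) = 3.0450
t = (x̄₁ - x̄₂) / SE = (59.20 - 56.42) / 3.0450 = 2.78 / 3.0450 = 0.913
p-value = 0.3667

Since p-value > α = 0.01, we fail to reject H₀.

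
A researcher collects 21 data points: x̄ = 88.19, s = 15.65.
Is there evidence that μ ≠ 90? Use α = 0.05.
One-sample t-test:
H₀: μ = 90
H₁: μ ≠ 90
df = n - 1 = 20
t = (x̄ - μ₀) / (s/√n) = (88.19 - 90) / (15.65/√21) = -0.530
p-value = 0.6019

Since p-value > α = 0.05, we fail to reject H₀.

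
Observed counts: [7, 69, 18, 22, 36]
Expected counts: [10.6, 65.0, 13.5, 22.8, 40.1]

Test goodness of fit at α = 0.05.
Chi-square goodness of fit test:
H₀: observed counts match expected distribution
H₁: observed counts differ from expected distribution
df = k - 1 = 4
χ² = Σ(O - E)²/E
   = (7 - 10.6)²/10.6 + (69 - 65.0)²/65.0 + (18 - 13.5)²/13.5 + (22 - 22.8)²/22.8 + (36 - 40.1)²/40.1
   = 1.223 + 0.246 + 1.500 + 0.028 + 0.419
   = 3.42
p-value = 0.4908

Since p-value > α = 0.05, we fail to reject H₀.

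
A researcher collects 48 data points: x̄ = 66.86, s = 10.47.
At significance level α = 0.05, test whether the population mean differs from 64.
One-sample t-test:
H₀: μ = 64
H₁: μ ≠ 64
df = n - 1 = 47
t = (x̄ - μ₀) / (s/√n) = (66.86 - 64) / (10.47/√48) = 1.893
p-value = 0.0646

Since p-value > α = 0.05, we fail to reject H₀.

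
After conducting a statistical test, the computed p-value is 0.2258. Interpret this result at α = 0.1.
Since p = 0.2258 > α = 0.1, fail to reject H₀.
There is insufficient evidence to reject the null hypothesis; the result is not statistically significant at the 0.1 level.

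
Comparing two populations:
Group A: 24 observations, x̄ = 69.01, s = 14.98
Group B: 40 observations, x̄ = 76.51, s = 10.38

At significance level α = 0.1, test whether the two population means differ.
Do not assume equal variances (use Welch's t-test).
Welch's two-sample t-test:
H₀: μ₁ = μ₂
H₁: μ₁ ≠ μ₂
s₁²/n₁ = 14.98²/24 = 9.3500,  s₂²/n₂ = 10.38²/40 = 2.6936
SE = √(s₁²/n₁ + s₂²/n₂) = √(9.3500 + 2.6936) = 3.4704
df (Welch-Satterthwaite) = (s₁²/n₁ + s₂²/n₂)² / [(s₁²/n₁)²/(n₁-1) + (s₂²/n₂)²/(n₂-1)] ≈ 36.38
t = (x̄₁ - x̄₂) / SE = (69.01 - 76.51) / 3.4704 = -7.50 / 3.4704 = -2.161
p-value = 0.0373

Since p-value < α = 0.1, we reject H₀.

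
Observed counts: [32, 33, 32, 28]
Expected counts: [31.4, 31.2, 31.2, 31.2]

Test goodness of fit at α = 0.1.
Chi-square goodness of fit test:
H₀: observed counts match expected distribution
H₁: observed counts differ from expected distribution
df = k - 1 = 3
χ² = Σ(O - E)²/E
   = (32 - 31.4)²/31.4 + (33 - 31.2)²/31.2 + (32 - 31.2)²/31.2 + (28 - 31.2)²/31.2
   = 0.011 + 0.104 + 0.021 + 0.328
   = 0.46
p-value = 0.9267

Since p-value > α = 0.1, we fail to reject H₀.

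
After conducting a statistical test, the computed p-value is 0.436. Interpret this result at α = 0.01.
Since p = 0.436 > α = 0.01, fail to reject H₀.
There is insufficient evidence to reject the null hypothesis; the result is not statistically significant at the 0.01 level.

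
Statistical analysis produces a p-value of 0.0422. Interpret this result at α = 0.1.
Since p = 0.0422 < α = 0.1, reject H₀.
There is sufficient evidence to reject the null hypothesis; the result is statistically significant at the 0.1 level.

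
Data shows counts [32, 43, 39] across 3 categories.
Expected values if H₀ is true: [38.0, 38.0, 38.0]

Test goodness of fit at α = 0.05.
Chi-square goodness of fit test:
H₀: observed counts match expected distribution
H₁: observed counts differ from expected distribution
df = k - 1 = 2
χ² = Σ(O - E)²/E
   = (32 - 38.0)²/38.0 + (43 - 38.0)²/38.0 + (39 - 38.0)²/38.0
   = 0.947 + 0.658 + 0.026
   = 1.63
p-value = 0.4423

Since p-value > α = 0.05, we fail to reject H₀.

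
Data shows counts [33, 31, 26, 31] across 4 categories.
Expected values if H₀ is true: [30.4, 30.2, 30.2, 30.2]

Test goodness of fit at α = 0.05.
Chi-square goodness of fit test:
H₀: observed counts match expected distribution
H₁: observed counts differ from expected distribution
df = k - 1 = 3
χ² = Σ(O - E)²/E
   = (33 - 30.4)²/30.4 + (31 - 30.2)²/30.2 + (26 - 30.2)²/30.2 + (31 - 30.2)²/30.2
   = 0.222 + 0.021 + 0.584 + 0.021
   = 0.85
p-value = 0.8377

Since p-value > α = 0.05, we fail to reject H₀.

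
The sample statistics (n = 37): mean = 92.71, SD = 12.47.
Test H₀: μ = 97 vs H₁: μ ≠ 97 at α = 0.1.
One-sample t-test:
H₀: μ = 97
H₁: μ ≠ 97
df = n - 1 = 36
t = (x̄ - μ₀) / (s/√n) = (92.71 - 97) / (12.47/√37) = -2.093
p-value = 0.0435

Since p-value < α = 0.1, we reject H₀.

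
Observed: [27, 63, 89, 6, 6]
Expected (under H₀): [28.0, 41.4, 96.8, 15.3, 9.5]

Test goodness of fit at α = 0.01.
Chi-square goodness of fit test:
H₀: observed counts match expected distribution
H₁: observed counts differ from expected distribution
df = k - 1 = 4
χ² = Σ(O - E)²/E
   = (27 - 28.0)²/28.0 + (63 - 41.4)²/41.4 + (89 - 96.8)²/96.8 + (6 - 15.3)²/15.3 + (6 - 9.5)²/9.5
   = 0.036 + 11.270 + 0.629 + 5.653 + 1.289
   = 18.88
p-value = 0.0008

Since p-value < α = 0.01, we reject H₀.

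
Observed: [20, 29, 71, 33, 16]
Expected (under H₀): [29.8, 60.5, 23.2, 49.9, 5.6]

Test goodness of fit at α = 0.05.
Chi-square goodness of fit test:
H₀: observed counts match expected distribution
H₁: observed counts differ from expected distribution
df = k - 1 = 4
χ² = Σ(O - E)²/E
   = (20 - 29.8)²/29.8 + (29 - 60.5)²/60.5 + (71 - 23.2)²/23.2 + (33 - 49.9)²/49.9 + (16 - 5.6)²/5.6
   = 3.223 + 16.401 + 98.484 + 5.724 + 19.314
   = 143.15
p-value < 0.0001

Since p-value < α = 0.05, we reject H₀.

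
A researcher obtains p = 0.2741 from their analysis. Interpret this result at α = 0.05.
Since p = 0.2741 > α = 0.05, fail to reject H₀.
There is insufficient evidence to reject the null hypothesis; the result is not statistically significant at the 0.05 level.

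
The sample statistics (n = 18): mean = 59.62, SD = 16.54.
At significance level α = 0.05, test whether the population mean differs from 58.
One-sample t-test:
H₀: μ = 58
H₁: μ ≠ 58
df = n - 1 = 17
t = (x̄ - μ₀) / (s/√n) = (59.62 - 58) / (16.54/√18) = 0.416
p-value = 0.6829

Since p-value > α = 0.05, we fail to reject H₀.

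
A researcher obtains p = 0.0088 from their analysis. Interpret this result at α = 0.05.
Since p = 0.0088 < α = 0.05, reject H₀.
There is sufficient evidence to reject the null hypothesis; the result is statistically significant at the 0.05 level.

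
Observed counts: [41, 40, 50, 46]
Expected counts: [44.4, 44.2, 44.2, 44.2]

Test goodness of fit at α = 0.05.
Chi-square goodness of fit test:
H₀: observed counts match expected distribution
H₁: observed counts differ from expected distribution
df = k - 1 = 3
χ² = Σ(O - E)²/E
   = (41 - 44.4)²/44.4 + (40 - 44.2)²/44.2 + (50 - 44.2)²/44.2 + (46 - 44.2)²/44.2
   = 0.260 + 0.399 + 0.761 + 0.073
   = 1.49
p-value = 0.6837

Since p-value > α = 0.05, we fail to reject H₀.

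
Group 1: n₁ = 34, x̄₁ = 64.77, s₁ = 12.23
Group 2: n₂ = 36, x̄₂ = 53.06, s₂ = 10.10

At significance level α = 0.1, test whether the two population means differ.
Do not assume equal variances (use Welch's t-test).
Welch's two-sample t-test:
H₀: μ₁ = μ₂
H₁: μ₁ ≠ μ₂
s₁²/n₁ = 12.23²/34 = 4.3992,  s₂²/n₂ = 10.10²/36 = 2.8336
SE = √(s₁²/n₁ + s₂²/n₂) = √(4.3992 + 2.8336) = 2.6894
df (Welch-Satterthwaite) = (s₁²/n₁ + s₂²/n₂)² / [(s₁²/n₁)²/(n₁-1) + (s₂²/n₂)²/(n₂-1)] ≈ 64.12
t = (x̄₁ - x̄₂) / SE = (64.77 - 53.06) / 2.6894 = 11.71 / 2.6894 = 4.354
p-value < 0.0001

Since p-value < α = 0.1, we reject H₀.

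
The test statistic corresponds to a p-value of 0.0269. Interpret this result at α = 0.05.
Since p = 0.0269 < α = 0.05, reject H₀.
There is sufficient evidence to reject the null hypothesis; the result is statistically significant at the 0.05 level.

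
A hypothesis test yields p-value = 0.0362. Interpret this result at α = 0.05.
Since p = 0.0362 < α = 0.05, reject H₀.
There is sufficient evidence to reject the null hypothesis; the result is statistically significant at the 0.05 level.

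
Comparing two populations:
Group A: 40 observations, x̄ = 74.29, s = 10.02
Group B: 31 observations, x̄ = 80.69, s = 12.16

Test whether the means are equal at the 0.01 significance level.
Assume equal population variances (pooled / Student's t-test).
Student's two-sample t-test (equal variances):
H₀: μ₁ = μ₂
H₁: μ₁ ≠ μ₂
df = n₁ + n₂ - 2 = 69
Pooled variance s_p² = [(n₁-1)s₁² + (n₂-1)s₂²] / (n₁ + n₂ - 2) = [(39)(10.02²) + (30)(12.16²)] / 69 = 121.0374
SE = √(s_p²(1/n₁ + 1/n₂)) = √(121.0374 × (1/40 + 1/31)) = 2.6326
t = (x̄₁ - x̄₂) / SE = (74.29 - 80.69) / 2.6326 = -6.40 / 2.6326 = -2.431
p-value = 0.0177

Since p-value > α = 0.01, we fail to reject H₀.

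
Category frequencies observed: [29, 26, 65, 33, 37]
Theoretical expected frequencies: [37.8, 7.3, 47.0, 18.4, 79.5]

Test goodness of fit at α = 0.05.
Chi-square goodness of fit test:
H₀: observed counts match expected distribution
H₁: observed counts differ from expected distribution
df = k - 1 = 4
χ² = Σ(O - E)²/E
   = (29 - 37.8)²/37.8 + (26 - 7.3)²/7.3 + (65 - 47.0)²/47.0 + (33 - 18.4)²/18.4 + (37 - 79.5)²/79.5
   = 2.049 + 47.903 + 6.894 + 11.585 + 22.720
   = 91.15
p-value < 0.0001

Since p-value < α = 0.05, we reject H₀.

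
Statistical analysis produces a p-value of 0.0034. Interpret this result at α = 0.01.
Since p = 0.0034 < α = 0.01, reject H₀.
There is sufficient evidence to reject the null hypothesis; the result is statistically significant at the 0.01 level.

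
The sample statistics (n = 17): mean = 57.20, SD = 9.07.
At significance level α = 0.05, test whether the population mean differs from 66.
One-sample t-test:
H₀: μ = 66
H₁: μ ≠ 66
df = n - 1 = 16
t = (x̄ - μ₀) / (s/√n) = (57.20 - 66) / (9.07/√17) = -4.000
p-value = 0.0010

Since p-value < α = 0.05, we reject H₀.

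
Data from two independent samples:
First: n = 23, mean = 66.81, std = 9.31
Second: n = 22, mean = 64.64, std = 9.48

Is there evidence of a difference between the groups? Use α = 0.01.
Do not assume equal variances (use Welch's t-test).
Welch's two-sample t-test:
H₀: μ₁ = μ₂
H₁: μ₁ ≠ μ₂
s₁²/n₁ = 9.31²/23 = 3.7685,  s₂²/n₂ = 9.48²/22 = 4.0850
SE = √(s₁²/n₁ + s₂²/n₂) = √(3.7685 + 4.0850) = 2.8024
df (Welch-Satterthwaite) = (s₁²/n₁ + s₂²/n₂)² / [(s₁²/n₁)²/(n₁-1) + (s₂²/n₂)²/(n₂-1)] ≈ 42.83
t = (x̄₁ - x̄₂) / SE = (66.81 - 64.64) / 2.8024 = 2.17 / 2.8024 = 0.774
p-value = 0.4430

Since p-value > α = 0.01, we fail to reject H₀.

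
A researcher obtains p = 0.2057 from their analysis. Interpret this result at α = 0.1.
Since p = 0.2057 > α = 0.1, fail to reject H₀.
There is insufficient evidence to reject the null hypothesis; the result is not statistically significant at the 0.1 level.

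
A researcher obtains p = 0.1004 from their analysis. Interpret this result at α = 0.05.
Since p = 0.1004 > α = 0.05, fail to reject H₀.
There is insufficient evidence to reject the null hypothesis; the result is not statistically significant at the 0.05 level.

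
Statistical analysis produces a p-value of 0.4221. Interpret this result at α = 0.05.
Since p = 0.4221 > α = 0.05, fail to reject H₀.
There is insufficient evidence to reject the null hypothesis; the result is not statistically significant at the 0.05 level.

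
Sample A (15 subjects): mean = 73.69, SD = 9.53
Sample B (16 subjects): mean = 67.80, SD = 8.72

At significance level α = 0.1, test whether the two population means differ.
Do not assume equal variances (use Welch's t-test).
Welch's two-sample t-test:
H₀: μ₁ = μ₂
H₁: μ₁ ≠ μ₂
s₁²/n₁ = 9.53²/15 = 6.0547,  s₂²/n₂ = 8.72²/16 = 4.7524
SE = √(s₁²/n₁ + s₂²/n₂) = √(6.0547 + 4.7524) = 3.2874
df (Welch-Satterthwaite) = (s₁²/n₁ + s₂²/n₂)² / [(s₁²/n₁)²/(n₁-1) + (s₂²/n₂)²/(n₂-1)] ≈ 28.32
t = (x̄₁ - x̄₂) / SE = (73.69 - 67.80) / 3.2874 = 5.89 / 3.2874 = 1.792
p-value = 0.0839

Since p-value < α = 0.1, we reject H₀.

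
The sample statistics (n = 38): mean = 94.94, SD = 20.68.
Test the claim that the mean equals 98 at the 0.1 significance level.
One-sample t-test:
H₀: μ = 98
H₁: μ ≠ 98
df = n - 1 = 37
t = (x̄ - μ₀) / (s/√n) = (94.94 - 98) / (20.68/√38) = -0.912
p-value = 0.3676

Since p-value > α = 0.1, we fail to reject H₀.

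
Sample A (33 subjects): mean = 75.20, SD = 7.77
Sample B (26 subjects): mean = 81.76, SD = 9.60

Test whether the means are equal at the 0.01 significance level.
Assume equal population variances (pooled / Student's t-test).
Student's two-sample t-test (equal variances):
H₀: μ₁ = μ₂
H₁: μ₁ ≠ μ₂
df = n₁ + n₂ - 2 = 57
Pooled variance s_p² = [(n₁-1)s₁² + (n₂-1)s₂²] / (n₁ + n₂ - 2) = [(32)(7.77²) + (25)(9.60²)] / 57 = 74.3146
SE = √(s_p²(1/n₁ + 1/n₂)) = √(74.3146 × (1/33 + 1/26)) = 2.2606
t = (x̄₁ - x̄₂) / SE = (75.20 - 81.76) / 2.2606 = -6.56 / 2.2606 = -2.902
p-value = 0.0053

Since p-value < α = 0.01, we reject H₀.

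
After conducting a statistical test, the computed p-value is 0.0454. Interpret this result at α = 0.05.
Since p = 0.0454 < α = 0.05, reject H₀.
There is sufficient evidence to reject the null hypothesis; the result is statistically significant at the 0.05 level.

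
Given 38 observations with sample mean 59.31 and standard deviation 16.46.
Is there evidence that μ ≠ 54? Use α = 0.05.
One-sample t-test:
H₀: μ = 54
H₁: μ ≠ 54
df = n - 1 = 37
t = (x̄ - μ₀) / (s/√n) = (59.31 - 54) / (16.46/√38) = 1.989
p-value = 0.0542

Since p-value > α = 0.05, we fail to reject H₀.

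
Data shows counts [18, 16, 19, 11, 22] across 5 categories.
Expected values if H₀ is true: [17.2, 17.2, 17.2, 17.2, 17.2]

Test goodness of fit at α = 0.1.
Chi-square goodness of fit test:
H₀: observed counts match expected distribution
H₁: observed counts differ from expected distribution
df = k - 1 = 4
χ² = Σ(O - E)²/E
   = (18 - 17.2)²/17.2 + (16 - 17.2)²/17.2 + (19 - 17.2)²/17.2 + (11 - 17.2)²/17.2 + (22 - 17.2)²/17.2
   = 0.037 + 0.084 + 0.188 + 2.235 + 1.340
   = 3.88
p-value = 0.4220

Since p-value > α = 0.1, we fail to reject H₀.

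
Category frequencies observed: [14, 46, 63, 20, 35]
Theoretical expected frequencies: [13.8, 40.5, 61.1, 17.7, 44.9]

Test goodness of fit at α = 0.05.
Chi-square goodness of fit test:
H₀: observed counts match expected distribution
H₁: observed counts differ from expected distribution
df = k - 1 = 4
χ² = Σ(O - E)²/E
   = (14 - 13.8)²/13.8 + (46 - 40.5)²/40.5 + (63 - 61.1)²/61.1 + (20 - 17.7)²/17.7 + (35 - 44.9)²/44.9
   = 0.003 + 0.747 + 0.059 + 0.299 + 2.183
   = 3.29
p-value = 0.5104

Since p-value > α = 0.05, we fail to reject H₀.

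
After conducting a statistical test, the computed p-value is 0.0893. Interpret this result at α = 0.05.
Since p = 0.0893 > α = 0.05, fail to reject H₀.
There is insufficient evidence to reject the null hypothesis; the result is not statistically significant at the 0.05 level.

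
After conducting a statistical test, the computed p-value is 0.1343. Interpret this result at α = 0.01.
Since p = 0.1343 > α = 0.01, fail to reject H₀.
There is insufficient evidence to reject the null hypothesis; the result is not statistically significant at the 0.01 level.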